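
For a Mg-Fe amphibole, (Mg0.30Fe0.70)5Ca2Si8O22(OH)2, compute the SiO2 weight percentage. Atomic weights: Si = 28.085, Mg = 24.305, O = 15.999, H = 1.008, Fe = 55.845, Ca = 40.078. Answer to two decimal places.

52.09 wt%

M((Mg0.30Fe0.70)5Ca2Si8O22(OH)2) = 922.743 g/mol; M(SiO2) = 60.083 g/mol.
Moles SiO2 per formula unit = 8 Si ÷ 1 = 8.0000.
SiO2 fraction = (8.0000 × 60.083) / 922.743 = 480.664/922.743 = 0.5209.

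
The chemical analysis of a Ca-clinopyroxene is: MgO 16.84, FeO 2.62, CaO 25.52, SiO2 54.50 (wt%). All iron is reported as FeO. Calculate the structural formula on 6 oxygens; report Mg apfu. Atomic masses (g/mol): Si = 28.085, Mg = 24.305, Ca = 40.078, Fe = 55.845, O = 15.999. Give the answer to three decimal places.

16.84 wt% MgO ÷ 40.304 g/mol = 0.41782 mol, giving 0.41782 Mg and 0.41782 O.
2.62 wt% FeO ÷ 71.844 g/mol = 0.03647 mol, giving 0.03647 Fe and 0.03647 O.
25.52 wt% CaO ÷ 56.077 g/mol = 0.45509 mol, giving 0.45509 Ca and 0.45509 O.
54.50 wt% SiO2 ÷ 60.083 g/mol = 0.90708 mol, giving 0.90708 Si and 1.81416 O.
Oxygen sums to 2.72354; scaling by 6/2.72354 = 2.20302 puts the formula on 6 O.
Mg: 0.41782 × 2.20302 = 0.920 atoms per formula unit.

0.920 Mg apfu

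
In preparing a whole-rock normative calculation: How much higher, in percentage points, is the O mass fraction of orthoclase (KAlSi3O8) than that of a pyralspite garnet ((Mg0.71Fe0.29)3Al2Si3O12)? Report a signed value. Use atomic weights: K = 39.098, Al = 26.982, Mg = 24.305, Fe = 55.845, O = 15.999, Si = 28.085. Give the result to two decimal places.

1.40 percentage points

O in KAlSi3O8: molar mass 278.327 g/mol; 8×15.999 = 127.992 g → 45.99 wt%.
O in (Mg0.71Fe0.29)3Al2Si3O12: molar mass 430.562 g/mol; 12×15.999 = 191.988 g → 44.59 wt%.
Difference = 45.99 − 44.59 = 1.40 percentage points.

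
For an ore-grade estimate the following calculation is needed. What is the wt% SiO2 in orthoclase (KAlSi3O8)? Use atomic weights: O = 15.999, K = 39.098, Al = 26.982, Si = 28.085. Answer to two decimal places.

64.76 wt%

Molar mass of KAlSi3O8 = 1*39.098 + 1*26.982 + 3*28.085 + 8*15.999 = 278.327 g/mol.
Each formula unit contains 3 Si, equivalent to 3/1 = 3.0000 mol SiO2.
M(SiO2) = 1×28.085 + 2×15.999 = 60.083 g/mol.
Mass of SiO2 per formula unit = 3.0000 × 60.083 = 180.249 g.
SiO2 wt% = 180.249 / 278.327 × 100 = 64.76%.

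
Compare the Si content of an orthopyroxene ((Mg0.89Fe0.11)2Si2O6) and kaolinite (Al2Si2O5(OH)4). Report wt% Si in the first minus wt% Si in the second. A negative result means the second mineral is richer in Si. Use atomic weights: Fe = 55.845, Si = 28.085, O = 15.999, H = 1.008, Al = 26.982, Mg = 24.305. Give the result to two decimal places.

M((Mg0.89Fe0.11)2Si2O6) = 207.713 g/mol, so wt% Si = 56.170/207.713 × 100 = 27.04%.
M(Al2Si2O5(OH)4) = 258.157 g/mol, so wt% Si = 56.170/258.157 × 100 = 21.76%.
27.04 − 21.76 = 5.28 pp.

5.28 percentage points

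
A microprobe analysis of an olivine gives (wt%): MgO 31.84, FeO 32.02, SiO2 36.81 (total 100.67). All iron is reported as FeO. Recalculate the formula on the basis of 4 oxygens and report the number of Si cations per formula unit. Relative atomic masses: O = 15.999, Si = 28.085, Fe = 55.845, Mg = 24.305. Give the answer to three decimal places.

31.84 wt% MgO ÷ 40.304 g/mol = 0.79000 mol, giving 0.79000 Mg and 0.79000 O.
32.02 wt% FeO ÷ 71.844 g/mol = 0.44569 mol, giving 0.44569 Fe and 0.44569 O.
36.81 wt% SiO2 ÷ 60.083 g/mol = 0.61265 mol, giving 0.61265 Si and 1.22530 O.
Oxygen sums to 2.46099; scaling by 4/2.46099 = 1.62536 puts the formula on 4 O.
Si: 0.61265 × 1.62536 = 0.996 atoms per formula unit.

0.996 Si apfu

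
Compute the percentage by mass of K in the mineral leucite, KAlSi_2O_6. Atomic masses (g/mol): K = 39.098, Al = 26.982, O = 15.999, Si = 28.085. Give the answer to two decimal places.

Molar mass of KAlSi_2O_6: 1*39.098 + 1*26.982 + 2*28.085 + 6*15.999 = 218.244 g/mol.
Mass of K per formula unit: 1 × 39.098 = 39.098 g.
Weight fraction K = 39.098 / 218.244 = 0.1791.

17.91 weight percent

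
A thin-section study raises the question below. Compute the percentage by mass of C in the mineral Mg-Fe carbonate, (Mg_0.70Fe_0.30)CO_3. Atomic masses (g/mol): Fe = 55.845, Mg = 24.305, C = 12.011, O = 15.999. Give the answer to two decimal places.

M((Mg_0.70Fe_0.30)CO_3) = 93.775 g/mol.
C contributes 1 × 12.011 = 12.011 g per mole.
12.011/93.775 = 0.1281 → 12.81%.

12.81 mass %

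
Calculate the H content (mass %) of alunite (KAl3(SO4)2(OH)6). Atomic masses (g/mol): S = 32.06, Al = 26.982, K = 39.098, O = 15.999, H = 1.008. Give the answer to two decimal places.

1.46 mass %

Formula mass = 1*39.098 + 3*26.982 + 2*32.06 + 14*15.999 + 6*1.008 = 414.198 g/mol, of which 6.048 g is H.
So H makes up 6.048/414.198 = 0.0146 of the mass, i.e. 1.46%.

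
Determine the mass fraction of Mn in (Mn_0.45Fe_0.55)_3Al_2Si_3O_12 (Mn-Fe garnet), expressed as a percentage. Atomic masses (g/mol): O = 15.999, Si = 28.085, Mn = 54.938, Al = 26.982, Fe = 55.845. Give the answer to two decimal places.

14.94 mass %

Molar mass of (Mn_0.45Fe_0.55)_3Al_2Si_3O_12: 1.35·54.938 + 1.65·55.845 + 2·26.982 + 3·28.085 + 12·15.999 = 496.518 g/mol.
Mass of Mn per formula unit: 1.35 × 54.938 = 74.166 g.
Weight fraction Mn = 74.166 / 496.518 = 0.1494.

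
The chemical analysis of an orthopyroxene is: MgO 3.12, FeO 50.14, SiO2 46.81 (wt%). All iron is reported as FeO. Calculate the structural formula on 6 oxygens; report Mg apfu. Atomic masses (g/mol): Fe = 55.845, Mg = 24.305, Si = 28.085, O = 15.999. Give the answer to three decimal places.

0.199 Mg apfu

3.12 wt% MgO ÷ 40.304 g/mol = 0.07741 mol, giving 0.07741 Mg and 0.07741 O.
50.14 wt% FeO ÷ 71.844 g/mol = 0.69790 mol, giving 0.69790 Fe and 0.69790 O.
46.81 wt% SiO2 ÷ 60.083 g/mol = 0.77909 mol, giving 0.77909 Si and 1.55818 O.
Oxygen sums to 2.33349; scaling by 6/2.33349 = 2.57126 puts the formula on 6 O.
Mg: 0.07741 × 2.57126 = 0.199 atoms per formula unit.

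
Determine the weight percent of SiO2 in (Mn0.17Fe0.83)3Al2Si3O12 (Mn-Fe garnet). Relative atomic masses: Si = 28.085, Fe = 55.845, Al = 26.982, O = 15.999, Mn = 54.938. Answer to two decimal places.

36.25 wt%

Formula mass = 497.279 g/mol.
3 Si → 3.0000 mol SiO2 per formula unit; M(SiO2) = 60.083, so SiO2 mass = 180.249 g.
180.249/497.279 × 100 = 36.25 wt%.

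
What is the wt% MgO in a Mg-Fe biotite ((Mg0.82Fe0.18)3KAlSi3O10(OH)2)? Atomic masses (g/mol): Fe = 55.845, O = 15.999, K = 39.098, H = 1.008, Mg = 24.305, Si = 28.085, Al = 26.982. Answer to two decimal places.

Molar mass of (Mg0.82Fe0.18)3KAlSi3O10(OH)2 = 2.46*24.305 + 0.54*55.845 + 1*39.098 + 1*26.982 + 3*28.085 + 12*15.999 + 2*1.008 = 434.286 g/mol.
Each formula unit contains 2.46 Mg, equivalent to 2.46/1 = 2.4600 mol MgO.
M(MgO) = 1×24.305 + 1×15.999 = 40.304 g/mol.
Mass of MgO per formula unit = 2.4600 × 40.304 = 99.148 g.
MgO wt% = 99.148 / 434.286 × 100 = 22.83%.

22.83 wt%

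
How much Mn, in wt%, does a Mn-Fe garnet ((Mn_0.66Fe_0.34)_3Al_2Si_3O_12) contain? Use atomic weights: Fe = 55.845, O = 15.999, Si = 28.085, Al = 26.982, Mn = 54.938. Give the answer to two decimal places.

Molar mass of (Mn_0.66Fe_0.34)_3Al_2Si_3O_12: 1.98×54.938 + 1.02×55.845 + 2×26.982 + 3×28.085 + 12×15.999 = 495.946 g/mol.
Mass of Mn per formula unit: 1.98 × 54.938 = 108.777 g.
Weight fraction Mn = 108.777 / 495.946 = 0.2193.

21.93 wt%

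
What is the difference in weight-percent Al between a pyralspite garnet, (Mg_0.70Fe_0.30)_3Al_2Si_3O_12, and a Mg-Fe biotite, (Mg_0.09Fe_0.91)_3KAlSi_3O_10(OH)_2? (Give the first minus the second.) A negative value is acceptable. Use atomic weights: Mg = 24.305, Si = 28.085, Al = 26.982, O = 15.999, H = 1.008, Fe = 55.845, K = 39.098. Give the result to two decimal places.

7.15 percentage points

First mineral: 53.964 g Al in 431.508 g formula = 12.51 wt% Al.
Second mineral: 26.982 g Al in 503.358 g formula = 5.36 wt% Al.
12.51% − 5.36% gives a difference of 7.15 percentage points.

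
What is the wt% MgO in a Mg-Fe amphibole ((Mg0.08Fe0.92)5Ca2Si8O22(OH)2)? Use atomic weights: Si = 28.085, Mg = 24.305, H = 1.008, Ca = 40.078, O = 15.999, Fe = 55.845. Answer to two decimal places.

Molar mass of (Mg0.08Fe0.92)5Ca2Si8O22(OH)2 = 0.40·24.305 + 4.60·55.845 + 2·40.078 + 8·28.085 + 24·15.999 + 2·1.008 = 957.437 g/mol.
Each formula unit contains 0.40 Mg, equivalent to 0.40/1 = 0.4000 mol MgO.
M(MgO) = 1×24.305 + 1×15.999 = 40.304 g/mol.
Mass of MgO per formula unit = 0.4000 × 40.304 = 16.122 g.
MgO wt% = 16.122 / 957.437 × 100 = 1.68%.

1.68 wt%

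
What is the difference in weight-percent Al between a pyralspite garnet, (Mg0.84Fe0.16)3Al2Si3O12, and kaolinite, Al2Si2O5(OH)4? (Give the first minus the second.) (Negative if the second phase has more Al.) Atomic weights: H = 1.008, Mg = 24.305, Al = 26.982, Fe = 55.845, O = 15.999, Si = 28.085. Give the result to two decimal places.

-8.00 percentage points

Al in (Mg0.84Fe0.16)3Al2Si3O12: molar mass 418.261 g/mol; 2×26.982 = 53.964 g → 12.90 wt%.
Al in Al2Si2O5(OH)4: molar mass 258.157 g/mol; 2×26.982 = 53.964 g → 20.90 wt%.
Difference = 12.90 − 20.90 = -8.00 percentage points.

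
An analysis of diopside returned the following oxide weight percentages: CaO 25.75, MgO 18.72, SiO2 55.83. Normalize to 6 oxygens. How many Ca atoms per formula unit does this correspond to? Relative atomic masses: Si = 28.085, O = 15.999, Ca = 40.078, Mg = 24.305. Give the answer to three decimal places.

25.75 wt% CaO ÷ 56.077 g/mol = 0.45919 mol, giving 0.45919 Ca and 0.45919 O.
18.72 wt% MgO ÷ 40.304 g/mol = 0.46447 mol, giving 0.46447 Mg and 0.46447 O.
55.83 wt% SiO2 ÷ 60.083 g/mol = 0.92921 mol, giving 0.92921 Si and 1.85842 O.
Oxygen sums to 2.78208; scaling by 6/2.78208 = 2.15666 puts the formula on 6 O.
Ca: 0.45919 × 2.15666 = 0.990 atoms per formula unit.

0.990 Ca apfu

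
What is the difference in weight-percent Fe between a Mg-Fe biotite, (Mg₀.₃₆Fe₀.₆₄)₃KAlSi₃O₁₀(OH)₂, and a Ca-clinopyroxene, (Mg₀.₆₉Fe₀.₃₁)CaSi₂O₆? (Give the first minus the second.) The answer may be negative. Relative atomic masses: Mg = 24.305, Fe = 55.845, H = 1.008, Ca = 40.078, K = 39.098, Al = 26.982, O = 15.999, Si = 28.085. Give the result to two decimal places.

Fe in (Mg₀.₃₆Fe₀.₆₄)₃KAlSi₃O₁₀(OH)₂: molar mass 477.811 g/mol; 1.92×55.845 = 107.222 g → 22.44 wt%.
Fe in (Mg₀.₆₉Fe₀.₃₁)CaSi₂O₆: molar mass 226.324 g/mol; 0.31×55.845 = 17.312 g → 7.65 wt%.
Difference = 22.44 − 7.65 = 14.79 percentage points.

14.79 percentage points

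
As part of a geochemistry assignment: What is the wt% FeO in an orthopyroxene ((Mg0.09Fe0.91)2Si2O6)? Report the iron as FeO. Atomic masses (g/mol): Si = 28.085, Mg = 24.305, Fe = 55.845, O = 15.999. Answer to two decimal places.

Molar mass of (Mg0.09Fe0.91)2Si2O6 = 0.18*24.305 + 1.82*55.845 + 2*28.085 + 6*15.999 = 258.177 g/mol.
Each formula unit contains 1.82 Fe, equivalent to 1.82/1 = 1.8200 mol FeO.
M(FeO) = 1×55.845 + 1×15.999 = 71.844 g/mol.
Mass of FeO per formula unit = 1.8200 × 71.844 = 130.756 g.
FeO wt% = 130.756 / 258.177 × 100 = 50.65%.

50.65 wt%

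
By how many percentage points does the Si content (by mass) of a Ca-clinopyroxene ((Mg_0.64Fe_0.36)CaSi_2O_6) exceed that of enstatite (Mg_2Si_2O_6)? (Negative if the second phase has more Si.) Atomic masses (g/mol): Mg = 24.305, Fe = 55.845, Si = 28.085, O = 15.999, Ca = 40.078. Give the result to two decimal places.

First mineral: 56.170 g Si in 227.901 g formula = 24.65 wt% Si.
Second mineral: 56.170 g Si in 200.774 g formula = 27.98 wt% Si.
24.65% − 27.98% gives a difference of -3.33 percentage points.

-3.33 percentage points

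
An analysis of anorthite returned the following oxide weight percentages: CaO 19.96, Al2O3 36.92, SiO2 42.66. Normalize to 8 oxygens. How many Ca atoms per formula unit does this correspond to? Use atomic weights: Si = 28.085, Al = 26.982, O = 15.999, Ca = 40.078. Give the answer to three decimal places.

0.995 Ca apfu

CaO (M=56.077): mol = 0.35594; Ca = 0.35594, O = 0.35594.
Al2O3 (M=101.961): mol = 0.36210; Al = 0.72420, O = 1.08630.
SiO2 (M=60.083): mol = 0.71002; Si = 0.71002, O = 1.42004.
ΣO = 2.86228; factor = 8/ΣO = 2.79497.
Ca apfu = 0.35594 × 2.79497 = 0.995.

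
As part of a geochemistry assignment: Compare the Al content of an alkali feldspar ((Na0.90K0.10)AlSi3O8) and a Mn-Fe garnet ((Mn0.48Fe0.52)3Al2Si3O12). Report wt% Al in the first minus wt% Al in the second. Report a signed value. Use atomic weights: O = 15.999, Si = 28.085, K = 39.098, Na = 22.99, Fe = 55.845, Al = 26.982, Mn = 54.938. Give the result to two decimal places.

-0.64 percentage points

First mineral: 26.982 g Al in 263.830 g formula = 10.23 wt% Al.
Second mineral: 53.964 g Al in 496.436 g formula = 10.87 wt% Al.
10.23% − 10.87% gives a difference of -0.64 percentage points.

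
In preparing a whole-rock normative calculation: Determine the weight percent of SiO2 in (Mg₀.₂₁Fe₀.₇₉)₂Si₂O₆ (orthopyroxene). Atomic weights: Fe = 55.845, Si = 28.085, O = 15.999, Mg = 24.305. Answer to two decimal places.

M((Mg₀.₂₁Fe₀.₇₉)₂Si₂O₆) = 250.607 g/mol; M(SiO2) = 60.083 g/mol.
Moles SiO2 per formula unit = 2 Si ÷ 1 = 2.0000.
SiO2 fraction = (2.0000 × 60.083) / 250.607 = 120.166/250.607 = 0.4795.

47.95 wt%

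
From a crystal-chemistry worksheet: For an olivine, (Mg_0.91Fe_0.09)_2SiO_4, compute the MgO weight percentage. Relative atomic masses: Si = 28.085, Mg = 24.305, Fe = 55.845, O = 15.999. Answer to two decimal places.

Molar mass of (Mg_0.91Fe_0.09)_2SiO_4 = 1.82*24.305 + 0.18*55.845 + 1*28.085 + 4*15.999 = 146.368 g/mol.
Each formula unit contains 1.82 Mg, equivalent to 1.82/1 = 1.8200 mol MgO.
M(MgO) = 1×24.305 + 1×15.999 = 40.304 g/mol.
Mass of MgO per formula unit = 1.8200 × 40.304 = 73.353 g.
MgO wt% = 73.353 / 146.368 × 100 = 50.12%.

50.12 wt%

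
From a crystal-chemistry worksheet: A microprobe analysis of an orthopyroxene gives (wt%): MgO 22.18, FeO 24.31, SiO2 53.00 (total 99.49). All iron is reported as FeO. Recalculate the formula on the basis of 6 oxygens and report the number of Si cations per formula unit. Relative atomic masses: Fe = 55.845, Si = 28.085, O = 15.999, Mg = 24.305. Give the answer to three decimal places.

1.995 Si apfu

MgO: 22.18/40.304 = 0.55032 mol → 0.55032 mol Mg, 0.55032 mol O.
FeO: 24.31/71.844 = 0.33837 mol → 0.33837 mol Fe, 0.33837 mol O.
SiO2: 53.00/60.083 = 0.88211 mol → 0.88211 mol Si, 1.76422 mol O.
Total oxygen = 2.65291 mol. Normalization factor = 6/2.65291 = 2.26167.
Si per 6 O = 0.88211 × 2.26167 = 1.995.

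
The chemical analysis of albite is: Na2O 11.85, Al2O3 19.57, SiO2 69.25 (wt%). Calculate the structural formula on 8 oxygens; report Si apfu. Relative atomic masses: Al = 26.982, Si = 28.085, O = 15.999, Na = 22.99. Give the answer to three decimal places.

Na2O (M=61.979): mol = 0.19119; Na = 0.38238, O = 0.19119.
Al2O3 (M=101.961): mol = 0.19194; Al = 0.38388, O = 0.57582.
SiO2 (M=60.083): mol = 1.15257; Si = 1.15257, O = 2.30514.
ΣO = 3.07215; factor = 8/ΣO = 2.60404.
Si apfu = 1.15257 × 2.60404 = 3.001.

3.001 Si apfu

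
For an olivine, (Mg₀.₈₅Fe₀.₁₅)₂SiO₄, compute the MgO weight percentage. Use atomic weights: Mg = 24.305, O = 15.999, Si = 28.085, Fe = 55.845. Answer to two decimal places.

M((Mg₀.₈₅Fe₀.₁₅)₂SiO₄) = 150.153 g/mol; M(MgO) = 40.304 g/mol.
Moles MgO per formula unit = 1.70 Mg ÷ 1 = 1.7000.
MgO fraction = (1.7000 × 40.304) / 150.153 = 68.517/150.153 = 0.4563.

45.63 wt%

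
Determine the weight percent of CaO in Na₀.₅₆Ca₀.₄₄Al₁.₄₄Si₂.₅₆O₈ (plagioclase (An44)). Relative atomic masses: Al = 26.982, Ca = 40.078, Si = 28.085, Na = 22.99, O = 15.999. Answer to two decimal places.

9.16 wt%

Molar mass of Na₀.₅₆Ca₀.₄₄Al₁.₄₄Si₂.₅₆O₈ = 0.56×22.99 + 0.44×40.078 + 1.44×26.982 + 2.56×28.085 + 8×15.999 = 269.252 g/mol.
Each formula unit contains 0.44 Ca, equivalent to 0.44/1 = 0.4400 mol CaO.
M(CaO) = 1×40.078 + 1×15.999 = 56.077 g/mol.
Mass of CaO per formula unit = 0.4400 × 56.077 = 24.674 g.
CaO wt% = 24.674 / 269.252 × 100 = 9.16%.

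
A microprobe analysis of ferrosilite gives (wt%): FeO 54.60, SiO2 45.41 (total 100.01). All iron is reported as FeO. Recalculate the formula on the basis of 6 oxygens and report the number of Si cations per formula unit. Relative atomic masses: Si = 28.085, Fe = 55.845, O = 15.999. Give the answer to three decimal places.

1.996 Si apfu

54.60 wt% FeO ÷ 71.844 g/mol = 0.75998 mol, giving 0.75998 Fe and 0.75998 O.
45.41 wt% SiO2 ÷ 60.083 g/mol = 0.75579 mol, giving 0.75579 Si and 1.51158 O.
Oxygen sums to 2.27156; scaling by 6/2.27156 = 2.64136 puts the formula on 6 O.
Si: 0.75579 × 2.64136 = 1.996 atoms per formula unit.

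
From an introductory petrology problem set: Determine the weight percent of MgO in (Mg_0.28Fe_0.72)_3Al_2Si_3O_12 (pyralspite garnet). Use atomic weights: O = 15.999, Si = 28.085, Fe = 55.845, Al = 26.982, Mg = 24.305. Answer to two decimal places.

Formula mass = 471.248 g/mol.
0.84 Mg → 0.8400 mol MgO per formula unit; M(MgO) = 40.304, so MgO mass = 33.855 g.
33.855/471.248 × 100 = 7.18 wt%.

7.18 wt%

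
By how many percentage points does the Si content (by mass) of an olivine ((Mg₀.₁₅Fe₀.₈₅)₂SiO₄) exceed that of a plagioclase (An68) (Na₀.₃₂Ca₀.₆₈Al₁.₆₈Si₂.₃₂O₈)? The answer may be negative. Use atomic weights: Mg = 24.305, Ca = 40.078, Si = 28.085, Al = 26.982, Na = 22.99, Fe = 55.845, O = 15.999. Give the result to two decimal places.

-9.41 percentage points

M((Mg₀.₁₅Fe₀.₈₅)₂SiO₄) = 194.309 g/mol, so wt% Si = 28.085/194.309 × 100 = 14.45%.
M(Na₀.₃₂Ca₀.₆₈Al₁.₆₈Si₂.₃₂O₈) = 273.089 g/mol, so wt% Si = 65.157/273.089 × 100 = 23.86%.
14.45 − 23.86 = -9.41 pp.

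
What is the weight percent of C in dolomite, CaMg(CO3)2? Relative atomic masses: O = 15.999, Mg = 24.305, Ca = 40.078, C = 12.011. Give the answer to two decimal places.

13.03 weight percent

Formula mass = 1·40.078 + 1·24.305 + 2·12.011 + 6·15.999 = 184.399 g/mol, of which 24.022 g is C.
So C makes up 24.022/184.399 = 0.1303 of the mass, i.e. 13.03%.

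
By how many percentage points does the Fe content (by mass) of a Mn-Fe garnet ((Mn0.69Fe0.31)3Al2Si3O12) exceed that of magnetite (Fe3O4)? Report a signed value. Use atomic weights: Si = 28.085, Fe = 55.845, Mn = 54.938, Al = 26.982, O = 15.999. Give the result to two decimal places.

First mineral: 51.936 g Fe in 495.865 g formula = 10.47 wt% Fe.
Second mineral: 167.535 g Fe in 231.531 g formula = 72.36 wt% Fe.
10.47% − 72.36% gives a difference of -61.89 percentage points.

-61.89 percentage points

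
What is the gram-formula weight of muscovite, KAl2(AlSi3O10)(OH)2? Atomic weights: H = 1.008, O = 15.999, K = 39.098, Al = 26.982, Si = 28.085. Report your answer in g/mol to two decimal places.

The formula mass is the sum 1×39.098 + 3×26.982 + 3×28.085 + 12×15.999 + 2×1.008.

398.30 g/mol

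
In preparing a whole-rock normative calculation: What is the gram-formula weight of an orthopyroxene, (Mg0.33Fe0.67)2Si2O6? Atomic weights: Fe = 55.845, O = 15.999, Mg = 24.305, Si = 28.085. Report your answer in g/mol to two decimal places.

The formula mass is the sum 0.66·24.305 + 1.34·55.845 + 2·28.085 + 6·15.999.

243.04 g/mol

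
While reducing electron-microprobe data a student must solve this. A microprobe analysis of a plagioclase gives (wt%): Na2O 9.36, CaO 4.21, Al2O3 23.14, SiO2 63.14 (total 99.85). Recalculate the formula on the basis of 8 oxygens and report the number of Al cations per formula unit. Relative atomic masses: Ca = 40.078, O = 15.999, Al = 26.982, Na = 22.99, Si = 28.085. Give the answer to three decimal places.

1.207 Al apfu

9.36 wt% Na2O ÷ 61.979 g/mol = 0.15102 mol, giving 0.30204 Na and 0.15102 O.
4.21 wt% CaO ÷ 56.077 g/mol = 0.07508 mol, giving 0.07508 Ca and 0.07508 O.
23.14 wt% Al2O3 ÷ 101.961 g/mol = 0.22695 mol, giving 0.45390 Al and 0.68085 O.
63.14 wt% SiO2 ÷ 60.083 g/mol = 1.05088 mol, giving 1.05088 Si and 2.10176 O.
Oxygen sums to 3.00871; scaling by 8/3.00871 = 2.65895 puts the formula on 8 O.
Al: 0.45390 × 2.65895 = 1.207 atoms per formula unit.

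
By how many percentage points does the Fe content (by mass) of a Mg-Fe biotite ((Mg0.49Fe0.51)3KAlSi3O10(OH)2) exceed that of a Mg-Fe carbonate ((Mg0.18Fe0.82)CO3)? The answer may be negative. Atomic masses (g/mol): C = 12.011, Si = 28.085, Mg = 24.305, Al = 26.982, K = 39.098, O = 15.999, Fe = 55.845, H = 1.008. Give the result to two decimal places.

-23.21 percentage points

Fe in (Mg0.49Fe0.51)3KAlSi3O10(OH)2: molar mass 465.510 g/mol; 1.53×55.845 = 85.443 g → 18.35 wt%.
Fe in (Mg0.18Fe0.82)CO3: molar mass 110.176 g/mol; 0.82×55.845 = 45.793 g → 41.56 wt%.
Difference = 18.35 − 41.56 = -23.21 percentage points.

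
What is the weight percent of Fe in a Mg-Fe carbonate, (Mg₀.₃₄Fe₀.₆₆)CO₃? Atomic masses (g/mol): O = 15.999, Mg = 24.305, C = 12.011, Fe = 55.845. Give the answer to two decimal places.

35.06 mass %

Formula mass = 0.34*24.305 + 0.66*55.845 + 1*12.011 + 3*15.999 = 105.129 g/mol, of which 36.858 g is Fe.
So Fe makes up 36.858/105.129 = 0.3506 of the mass, i.e. 35.06%.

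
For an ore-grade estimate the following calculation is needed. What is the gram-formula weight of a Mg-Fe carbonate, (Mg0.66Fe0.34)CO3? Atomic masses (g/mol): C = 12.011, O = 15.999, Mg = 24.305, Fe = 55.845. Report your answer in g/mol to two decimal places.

95.04 g/mol

Mg: 0.66 × 24.305 = 16.0413
Fe: 0.34 × 55.845 = 18.9873
C: 1 × 12.011 = 12.0110
O: 3 × 15.999 = 47.9970
Summing the contributions gives the formula mass.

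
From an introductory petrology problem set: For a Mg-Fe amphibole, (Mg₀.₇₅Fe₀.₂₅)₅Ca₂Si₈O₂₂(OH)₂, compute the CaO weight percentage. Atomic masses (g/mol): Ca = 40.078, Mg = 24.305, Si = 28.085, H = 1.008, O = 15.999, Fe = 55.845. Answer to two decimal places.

13.17 wt%

Formula mass = 851.778 g/mol.
2 Ca → 2.0000 mol CaO per formula unit; M(CaO) = 56.077, so CaO mass = 112.154 g.
112.154/851.778 × 100 = 13.17 wt%.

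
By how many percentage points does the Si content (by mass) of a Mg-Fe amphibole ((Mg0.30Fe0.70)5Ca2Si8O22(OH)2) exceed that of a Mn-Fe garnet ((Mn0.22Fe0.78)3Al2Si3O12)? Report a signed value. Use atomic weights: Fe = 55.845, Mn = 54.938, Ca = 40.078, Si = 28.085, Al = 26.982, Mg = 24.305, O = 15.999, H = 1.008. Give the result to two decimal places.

First mineral: 224.680 g Si in 922.743 g formula = 24.35 wt% Si.
Second mineral: 84.255 g Si in 497.143 g formula = 16.95 wt% Si.
24.35% − 16.95% gives a difference of 7.40 percentage points.

7.40 percentage points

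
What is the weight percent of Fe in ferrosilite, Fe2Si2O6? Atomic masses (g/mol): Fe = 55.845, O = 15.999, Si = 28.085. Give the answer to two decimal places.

42.33 wt%

Formula mass = 2×55.845 + 2×28.085 + 6×15.999 = 263.854 g/mol, of which 111.690 g is Fe.
So Fe makes up 111.690/263.854 = 0.4233 of the mass, i.e. 42.33%.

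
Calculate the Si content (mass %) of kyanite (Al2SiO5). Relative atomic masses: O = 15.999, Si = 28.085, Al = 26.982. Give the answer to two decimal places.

17.33 mass %

M(Al2SiO5) = 162.044 g/mol.
Si contributes 1 × 28.085 = 28.085 g per mole.
28.085/162.044 = 0.1733 → 17.33%.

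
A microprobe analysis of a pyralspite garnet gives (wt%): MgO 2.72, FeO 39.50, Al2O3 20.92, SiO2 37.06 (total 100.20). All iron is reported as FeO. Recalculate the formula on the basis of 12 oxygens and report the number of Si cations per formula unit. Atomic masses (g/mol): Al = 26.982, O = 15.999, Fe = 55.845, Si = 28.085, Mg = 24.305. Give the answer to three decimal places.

MgO: 2.72/40.304 = 0.06749 mol → 0.06749 mol Mg, 0.06749 mol O.
FeO: 39.50/71.844 = 0.54980 mol → 0.54980 mol Fe, 0.54980 mol O.
Al2O3: 20.92/101.961 = 0.20518 mol → 0.41036 mol Al, 0.61554 mol O.
SiO2: 37.06/60.083 = 0.61681 mol → 0.61681 mol Si, 1.23362 mol O.
Total oxygen = 2.46645 mol. Normalization factor = 12/2.46645 = 4.86529.
Si per 12 O = 0.61681 × 4.86529 = 3.001.

3.001 Si apfu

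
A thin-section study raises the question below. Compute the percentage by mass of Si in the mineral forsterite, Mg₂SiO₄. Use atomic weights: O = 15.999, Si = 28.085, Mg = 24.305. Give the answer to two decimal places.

M(Mg₂SiO₄) = 140.691 g/mol.
Si contributes 1 × 28.085 = 28.085 g per mole.
28.085/140.691 = 0.1996 → 19.96%.

19.96 weight percent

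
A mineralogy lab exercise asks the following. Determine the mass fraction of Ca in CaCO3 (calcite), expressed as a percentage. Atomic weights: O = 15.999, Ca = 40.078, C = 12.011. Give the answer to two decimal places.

Molar mass of CaCO3: 1·40.078 + 1·12.011 + 3·15.999 = 100.086 g/mol.
Mass of Ca per formula unit: 1 × 40.078 = 40.078 g.
Weight fraction Ca = 40.078 / 100.086 = 0.4004.

40.04 mass %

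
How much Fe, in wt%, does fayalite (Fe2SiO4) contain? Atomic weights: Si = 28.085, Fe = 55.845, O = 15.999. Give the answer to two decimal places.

54.81 wt%

Formula mass = 2×55.845 + 1×28.085 + 4×15.999 = 203.771 g/mol, of which 111.690 g is Fe.
So Fe makes up 111.690/203.771 = 0.5481 of the mass, i.e. 54.81%.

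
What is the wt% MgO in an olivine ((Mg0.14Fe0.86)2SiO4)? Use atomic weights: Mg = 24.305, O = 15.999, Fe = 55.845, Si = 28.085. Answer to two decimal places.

Molar mass of (Mg0.14Fe0.86)2SiO4 = 0.28·24.305 + 1.72·55.845 + 1·28.085 + 4·15.999 = 194.940 g/mol.
Each formula unit contains 0.28 Mg, equivalent to 0.28/1 = 0.2800 mol MgO.
M(MgO) = 1×24.305 + 1×15.999 = 40.304 g/mol.
Mass of MgO per formula unit = 0.2800 × 40.304 = 11.285 g.
MgO wt% = 11.285 / 194.940 × 100 = 5.79%.

5.79 wt%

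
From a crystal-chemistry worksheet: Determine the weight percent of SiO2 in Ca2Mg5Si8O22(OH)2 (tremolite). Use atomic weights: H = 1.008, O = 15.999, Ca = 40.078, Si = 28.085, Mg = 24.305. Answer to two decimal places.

59.17 wt%

Formula mass = 812.353 g/mol.
8 Si → 8.0000 mol SiO2 per formula unit; M(SiO2) = 60.083, so SiO2 mass = 480.664 g.
480.664/812.353 × 100 = 59.17 wt%.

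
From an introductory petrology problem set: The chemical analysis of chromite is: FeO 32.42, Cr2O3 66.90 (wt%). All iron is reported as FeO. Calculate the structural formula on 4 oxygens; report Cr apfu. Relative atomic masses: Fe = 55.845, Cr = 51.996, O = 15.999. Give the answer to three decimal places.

1.987 Cr apfu

FeO: 32.42/71.844 = 0.45126 mol → 0.45126 mol Fe, 0.45126 mol O.
Cr2O3: 66.90/151.989 = 0.44016 mol → 0.88032 mol Cr, 1.32048 mol O.
Total oxygen = 1.77174 mol. Normalization factor = 4/1.77174 = 2.25767.
Cr per 4 O = 0.88032 × 2.25767 = 1.987.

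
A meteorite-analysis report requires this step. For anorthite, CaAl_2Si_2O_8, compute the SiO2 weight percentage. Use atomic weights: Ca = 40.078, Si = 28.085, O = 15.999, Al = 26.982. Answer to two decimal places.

43.19 wt%

M(CaAl_2Si_2O_8) = 278.204 g/mol; M(SiO2) = 60.083 g/mol.
Moles SiO2 per formula unit = 2 Si ÷ 1 = 2.0000.
SiO2 fraction = (2.0000 × 60.083) / 278.204 = 120.166/278.204 = 0.4319.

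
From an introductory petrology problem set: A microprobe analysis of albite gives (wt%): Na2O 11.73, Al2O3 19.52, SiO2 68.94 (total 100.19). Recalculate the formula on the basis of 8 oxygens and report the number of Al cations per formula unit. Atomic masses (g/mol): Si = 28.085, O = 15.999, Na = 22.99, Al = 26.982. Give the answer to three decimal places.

Na2O: 11.73/61.979 = 0.18926 mol → 0.37852 mol Na, 0.18926 mol O.
Al2O3: 19.52/101.961 = 0.19145 mol → 0.38290 mol Al, 0.57435 mol O.
SiO2: 68.94/60.083 = 1.14741 mol → 1.14741 mol Si, 2.29482 mol O.
Total oxygen = 3.05843 mol. Normalization factor = 8/3.05843 = 2.61572.
Al per 8 O = 0.38290 × 2.61572 = 1.002.

1.002 Al apfu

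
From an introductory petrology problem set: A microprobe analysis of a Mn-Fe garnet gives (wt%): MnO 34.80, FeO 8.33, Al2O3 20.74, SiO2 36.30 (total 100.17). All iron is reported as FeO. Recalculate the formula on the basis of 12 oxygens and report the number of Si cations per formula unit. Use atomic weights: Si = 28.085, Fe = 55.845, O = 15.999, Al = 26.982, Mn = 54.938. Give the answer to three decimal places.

2.990 Si apfu

MnO (M=70.937): mol = 0.49058; Mn = 0.49058, O = 0.49058.
FeO (M=71.844): mol = 0.11595; Fe = 0.11595, O = 0.11595.
Al2O3 (M=101.961): mol = 0.20341; Al = 0.40682, O = 0.61023.
SiO2 (M=60.083): mol = 0.60416; Si = 0.60416, O = 1.20832.
ΣO = 2.42508; factor = 12/ΣO = 4.94829.
Si apfu = 0.60416 × 4.94829 = 2.990.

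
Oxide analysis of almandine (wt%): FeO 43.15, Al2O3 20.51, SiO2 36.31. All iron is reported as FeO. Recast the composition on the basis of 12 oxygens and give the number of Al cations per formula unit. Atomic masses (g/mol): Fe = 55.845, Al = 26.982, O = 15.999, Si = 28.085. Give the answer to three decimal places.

43.15 wt% FeO ÷ 71.844 g/mol = 0.60061 mol, giving 0.60061 Fe and 0.60061 O.
20.51 wt% Al2O3 ÷ 101.961 g/mol = 0.20116 mol, giving 0.40232 Al and 0.60348 O.
36.31 wt% SiO2 ÷ 60.083 g/mol = 0.60433 mol, giving 0.60433 Si and 1.20866 O.
Oxygen sums to 2.41275; scaling by 12/2.41275 = 4.97358 puts the formula on 12 O.
Al: 0.40232 × 4.97358 = 2.001 atoms per formula unit.

2.001 Al apfu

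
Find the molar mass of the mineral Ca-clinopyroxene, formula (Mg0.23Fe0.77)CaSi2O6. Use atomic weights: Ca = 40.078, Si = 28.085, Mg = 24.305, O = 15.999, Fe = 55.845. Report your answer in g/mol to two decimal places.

240.83 g/mol

The formula mass is the sum 0.23×24.305 + 0.77×55.845 + 1×40.078 + 2×28.085 + 6×15.999.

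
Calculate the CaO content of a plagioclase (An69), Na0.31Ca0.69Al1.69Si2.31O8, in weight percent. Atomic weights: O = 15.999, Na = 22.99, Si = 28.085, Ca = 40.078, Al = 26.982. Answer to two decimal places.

14.16 wt%

Formula mass = 273.249 g/mol.
0.69 Ca → 0.6900 mol CaO per formula unit; M(CaO) = 56.077, so CaO mass = 38.693 g.
38.693/273.249 × 100 = 14.16 wt%.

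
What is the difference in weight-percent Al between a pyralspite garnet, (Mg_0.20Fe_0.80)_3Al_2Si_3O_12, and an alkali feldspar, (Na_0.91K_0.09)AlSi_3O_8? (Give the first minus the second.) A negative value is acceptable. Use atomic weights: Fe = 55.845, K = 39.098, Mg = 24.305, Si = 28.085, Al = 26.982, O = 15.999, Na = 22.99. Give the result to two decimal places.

M((Mg_0.20Fe_0.80)_3Al_2Si_3O_12) = 478.818 g/mol, so wt% Al = 53.964/478.818 × 100 = 11.27%.
M((Na_0.91K_0.09)AlSi_3O_8) = 263.669 g/mol, so wt% Al = 26.982/263.669 × 100 = 10.23%.
11.27 − 10.23 = 1.04 pp.

1.04 percentage points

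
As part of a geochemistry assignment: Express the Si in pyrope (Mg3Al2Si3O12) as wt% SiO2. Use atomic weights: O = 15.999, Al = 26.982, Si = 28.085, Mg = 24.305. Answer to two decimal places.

44.71 wt%

Molar mass of Mg3Al2Si3O12 = 3×24.305 + 2×26.982 + 3×28.085 + 12×15.999 = 403.122 g/mol.
Each formula unit contains 3 Si, equivalent to 3/1 = 3.0000 mol SiO2.
M(SiO2) = 1×28.085 + 2×15.999 = 60.083 g/mol.
Mass of SiO2 per formula unit = 3.0000 × 60.083 = 180.249 g.
SiO2 wt% = 180.249 / 403.122 × 100 = 44.71%.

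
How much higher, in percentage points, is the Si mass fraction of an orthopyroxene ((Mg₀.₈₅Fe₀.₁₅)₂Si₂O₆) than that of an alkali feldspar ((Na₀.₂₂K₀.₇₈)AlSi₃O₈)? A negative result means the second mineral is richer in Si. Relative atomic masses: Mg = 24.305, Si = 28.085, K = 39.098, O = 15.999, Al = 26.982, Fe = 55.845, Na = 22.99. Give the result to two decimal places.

-3.94 percentage points

Si in (Mg₀.₈₅Fe₀.₁₅)₂Si₂O₆: molar mass 210.236 g/mol; 2×28.085 = 56.170 g → 26.72 wt%.
Si in (Na₀.₂₂K₀.₇₈)AlSi₃O₈: molar mass 274.783 g/mol; 3×28.085 = 84.255 g → 30.66 wt%.
Difference = 26.72 − 30.66 = -3.94 percentage points.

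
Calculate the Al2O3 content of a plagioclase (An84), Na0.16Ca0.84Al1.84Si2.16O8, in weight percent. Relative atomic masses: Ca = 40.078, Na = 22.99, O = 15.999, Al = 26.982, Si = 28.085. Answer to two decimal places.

34.03 wt%

M(Na0.16Ca0.84Al1.84Si2.16O8) = 275.646 g/mol; M(Al2O3) = 101.961 g/mol.
Moles Al2O3 per formula unit = 1.84 Al ÷ 2 = 0.9200.
Al2O3 fraction = (0.9200 × 101.961) / 275.646 = 93.804/275.646 = 0.3403.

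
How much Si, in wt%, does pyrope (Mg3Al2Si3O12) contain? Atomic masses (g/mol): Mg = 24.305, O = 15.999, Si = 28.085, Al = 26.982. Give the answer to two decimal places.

M(Mg3Al2Si3O12) = 403.122 g/mol.
Si contributes 3 × 28.085 = 84.255 g per mole.
84.255/403.122 = 0.2090 → 20.90%.

20.90 wt%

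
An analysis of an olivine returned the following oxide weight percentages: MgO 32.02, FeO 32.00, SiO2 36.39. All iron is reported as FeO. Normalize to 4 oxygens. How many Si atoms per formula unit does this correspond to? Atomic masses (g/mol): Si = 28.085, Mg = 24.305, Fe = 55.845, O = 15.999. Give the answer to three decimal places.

0.988 Si apfu

MgO: 32.02/40.304 = 0.79446 mol → 0.79446 mol Mg, 0.79446 mol O.
FeO: 32.00/71.844 = 0.44541 mol → 0.44541 mol Fe, 0.44541 mol O.
SiO2: 36.39/60.083 = 0.60566 mol → 0.60566 mol Si, 1.21132 mol O.
Total oxygen = 2.45119 mol. Normalization factor = 4/2.45119 = 1.63186.
Si per 4 O = 0.60566 × 1.63186 = 0.988.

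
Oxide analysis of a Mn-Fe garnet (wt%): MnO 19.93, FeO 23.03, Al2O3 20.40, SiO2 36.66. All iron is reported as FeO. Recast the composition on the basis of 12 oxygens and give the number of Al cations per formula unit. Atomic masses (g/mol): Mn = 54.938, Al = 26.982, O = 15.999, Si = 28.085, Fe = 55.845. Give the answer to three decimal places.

MnO (M=70.937): mol = 0.28095; Mn = 0.28095, O = 0.28095.
FeO (M=71.844): mol = 0.32056; Fe = 0.32056, O = 0.32056.
Al2O3 (M=101.961): mol = 0.20008; Al = 0.40016, O = 0.60024.
SiO2 (M=60.083): mol = 0.61016; Si = 0.61016, O = 1.22032.
ΣO = 2.42207; factor = 12/ΣO = 4.95444.
Al apfu = 0.40016 × 4.95444 = 1.983.

1.983 Al apfu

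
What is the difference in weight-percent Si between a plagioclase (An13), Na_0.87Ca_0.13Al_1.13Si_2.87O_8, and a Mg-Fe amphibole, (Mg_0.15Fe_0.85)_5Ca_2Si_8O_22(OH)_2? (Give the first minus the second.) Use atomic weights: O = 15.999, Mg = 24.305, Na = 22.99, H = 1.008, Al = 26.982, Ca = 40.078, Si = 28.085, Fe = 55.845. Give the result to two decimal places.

M(Na_0.87Ca_0.13Al_1.13Si_2.87O_8) = 264.297 g/mol, so wt% Si = 80.604/264.297 × 100 = 30.50%.
M((Mg_0.15Fe_0.85)_5Ca_2Si_8O_22(OH)_2) = 946.398 g/mol, so wt% Si = 224.680/946.398 × 100 = 23.74%.
30.50 − 23.74 = 6.76 pp.

6.76 percentage points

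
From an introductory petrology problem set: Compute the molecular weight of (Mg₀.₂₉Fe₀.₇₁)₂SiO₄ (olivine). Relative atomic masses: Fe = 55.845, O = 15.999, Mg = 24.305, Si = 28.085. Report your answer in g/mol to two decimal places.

M = 0.58*24.305 + 1.42*55.845 + 1*28.085 + 4*15.999

185.48 g/mol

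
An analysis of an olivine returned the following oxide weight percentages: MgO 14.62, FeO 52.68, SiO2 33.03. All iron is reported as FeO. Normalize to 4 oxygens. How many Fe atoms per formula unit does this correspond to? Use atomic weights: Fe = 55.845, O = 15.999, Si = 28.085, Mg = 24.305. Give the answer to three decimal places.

1.336 Fe apfu

14.62 wt% MgO ÷ 40.304 g/mol = 0.36274 mol, giving 0.36274 Mg and 0.36274 O.
52.68 wt% FeO ÷ 71.844 g/mol = 0.73326 mol, giving 0.73326 Fe and 0.73326 O.
33.03 wt% SiO2 ÷ 60.083 g/mol = 0.54974 mol, giving 0.54974 Si and 1.09948 O.
Oxygen sums to 2.19548; scaling by 4/2.19548 = 1.82193 puts the formula on 4 O.
Fe: 0.73326 × 1.82193 = 1.336 atoms per formula unit.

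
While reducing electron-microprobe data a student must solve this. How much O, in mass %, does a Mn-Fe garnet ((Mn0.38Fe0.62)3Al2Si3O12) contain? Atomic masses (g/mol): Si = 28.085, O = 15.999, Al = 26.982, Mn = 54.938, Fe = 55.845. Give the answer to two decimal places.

M((Mn0.38Fe0.62)3Al2Si3O12) = 496.708 g/mol.
O contributes 12 × 15.999 = 191.988 g per mole.
191.988/496.708 = 0.3865 → 38.65%.

38.65 mass %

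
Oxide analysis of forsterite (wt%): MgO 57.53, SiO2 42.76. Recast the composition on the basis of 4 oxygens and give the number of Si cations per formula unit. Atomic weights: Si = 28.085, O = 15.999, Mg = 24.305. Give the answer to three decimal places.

57.53 wt% MgO ÷ 40.304 g/mol = 1.42740 mol, giving 1.42740 Mg and 1.42740 O.
42.76 wt% SiO2 ÷ 60.083 g/mol = 0.71168 mol, giving 0.71168 Si and 1.42336 O.
Oxygen sums to 2.85076; scaling by 4/2.85076 = 1.40313 puts the formula on 4 O.
Si: 0.71168 × 1.40313 = 0.999 atoms per formula unit.

0.999 Si apfu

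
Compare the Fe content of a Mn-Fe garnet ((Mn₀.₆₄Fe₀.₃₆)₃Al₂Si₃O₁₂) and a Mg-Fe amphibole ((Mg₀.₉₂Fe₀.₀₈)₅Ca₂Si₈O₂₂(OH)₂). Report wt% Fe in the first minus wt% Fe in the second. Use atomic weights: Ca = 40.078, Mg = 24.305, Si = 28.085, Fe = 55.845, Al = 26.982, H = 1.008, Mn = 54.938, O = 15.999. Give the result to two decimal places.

9.45 percentage points

Fe in (Mn₀.₆₄Fe₀.₃₆)₃Al₂Si₃O₁₂: molar mass 496.001 g/mol; 1.08×55.845 = 60.313 g → 12.16 wt%.
Fe in (Mg₀.₉₂Fe₀.₀₈)₅Ca₂Si₈O₂₂(OH)₂: molar mass 824.969 g/mol; 0.40×55.845 = 22.338 g → 2.71 wt%.
Difference = 12.16 − 2.71 = 9.45 percentage points.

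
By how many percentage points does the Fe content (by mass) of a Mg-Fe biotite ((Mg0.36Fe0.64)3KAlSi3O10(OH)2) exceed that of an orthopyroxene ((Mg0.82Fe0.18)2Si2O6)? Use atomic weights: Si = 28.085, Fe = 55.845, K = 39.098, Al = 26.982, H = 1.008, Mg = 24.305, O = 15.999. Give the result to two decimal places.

12.96 percentage points

M((Mg0.36Fe0.64)3KAlSi3O10(OH)2) = 477.811 g/mol, so wt% Fe = 107.222/477.811 × 100 = 22.44%.
M((Mg0.82Fe0.18)2Si2O6) = 212.128 g/mol, so wt% Fe = 20.104/212.128 × 100 = 9.48%.
22.44 − 9.48 = 12.96 pp.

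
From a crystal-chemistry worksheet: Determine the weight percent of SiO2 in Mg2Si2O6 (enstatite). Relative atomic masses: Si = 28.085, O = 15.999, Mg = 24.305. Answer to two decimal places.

59.85 wt%

M(Mg2Si2O6) = 200.774 g/mol; M(SiO2) = 60.083 g/mol.
Moles SiO2 per formula unit = 2 Si ÷ 1 = 2.0000.
SiO2 fraction = (2.0000 × 60.083) / 200.774 = 120.166/200.774 = 0.5985.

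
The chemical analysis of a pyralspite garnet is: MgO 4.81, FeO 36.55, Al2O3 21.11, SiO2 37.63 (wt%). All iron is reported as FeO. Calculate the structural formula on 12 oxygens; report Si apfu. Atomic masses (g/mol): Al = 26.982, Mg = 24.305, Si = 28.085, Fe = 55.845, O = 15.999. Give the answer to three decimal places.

4.81 wt% MgO ÷ 40.304 g/mol = 0.11934 mol, giving 0.11934 Mg and 0.11934 O.
36.55 wt% FeO ÷ 71.844 g/mol = 0.50874 mol, giving 0.50874 Fe and 0.50874 O.
21.11 wt% Al2O3 ÷ 101.961 g/mol = 0.20704 mol, giving 0.41408 Al and 0.62112 O.
37.63 wt% SiO2 ÷ 60.083 g/mol = 0.62630 mol, giving 0.62630 Si and 1.25260 O.
Oxygen sums to 2.50180; scaling by 12/2.50180 = 4.79655 puts the formula on 12 O.
Si: 0.62630 × 4.79655 = 3.004 atoms per formula unit.

3.004 Si apfu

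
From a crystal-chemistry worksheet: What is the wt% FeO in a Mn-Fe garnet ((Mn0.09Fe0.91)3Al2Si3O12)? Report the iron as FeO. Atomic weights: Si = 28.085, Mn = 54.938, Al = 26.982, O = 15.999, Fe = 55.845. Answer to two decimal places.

39.42 wt%

Formula mass = 497.497 g/mol.
2.73 Fe → 2.7300 mol FeO per formula unit; M(FeO) = 71.844, so FeO mass = 196.134 g.
196.134/497.497 × 100 = 39.42 wt%.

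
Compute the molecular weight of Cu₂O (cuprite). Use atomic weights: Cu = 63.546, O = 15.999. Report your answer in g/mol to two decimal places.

143.09 g/mol

Cu: 2 × 63.546 = 127.0920
O: 1 × 15.999 = 15.9990
Summing the contributions gives the formula mass.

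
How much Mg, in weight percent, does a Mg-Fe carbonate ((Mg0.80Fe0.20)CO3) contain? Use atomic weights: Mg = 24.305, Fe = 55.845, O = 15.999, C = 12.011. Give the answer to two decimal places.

Molar mass of (Mg0.80Fe0.20)CO3: 0.80·24.305 + 0.20·55.845 + 1·12.011 + 3·15.999 = 90.621 g/mol.
Mass of Mg per formula unit: 0.80 × 24.305 = 19.444 g.
Weight fraction Mg = 19.444 / 90.621 = 0.2146.

21.46 weight percent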